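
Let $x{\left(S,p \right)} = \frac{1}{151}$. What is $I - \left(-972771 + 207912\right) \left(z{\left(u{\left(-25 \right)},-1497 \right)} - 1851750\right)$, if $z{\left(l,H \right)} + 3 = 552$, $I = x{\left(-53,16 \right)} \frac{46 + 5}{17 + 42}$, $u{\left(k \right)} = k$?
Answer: $- \frac{12614322106075980}{8909} \approx -1.4159 \cdot 10^{12}$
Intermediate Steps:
$x{\left(S,p \right)} = \frac{1}{151}$
$I = \frac{51}{8909}$ ($I = \frac{\left(46 + 5\right) \frac{1}{17 + 42}}{151} = \frac{51 \cdot \frac{1}{59}}{151} = \frac{1}{151} \cdot \frac{51}{59} = \frac{51}{8909} \approx 0.0057245$)
$z{\left(l,H \right)} = 549$ ($z{\left(l,H \right)} = -3 + 552 = 549$)
$I - \left(-972771 + 207912\right) \left(z{\left(u{\left(-25 \right)},-1497 \right)} - 1851750\right) = \frac{51}{8909} - \left(-972771 + 207912\right) \left(549 - 1851750\right) = \frac{51}{8909} - \left(-764859\right) \left(-1851201\right) = \frac{51}{8909} - 1415907745659 = - \frac{12614322106075980}{8909}$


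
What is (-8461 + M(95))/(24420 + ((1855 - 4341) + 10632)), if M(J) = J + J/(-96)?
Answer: -803231/3126336 ≈ -0.25692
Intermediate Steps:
M(J) = 95*J/96 (M(J) = J + J*(-1/96) = J - J/96 = 95*J/96)
(-8461 + M(95))/(24420 + ((1855 - 4341) + 10632)) = (-8461 + (95/96)*95)/(24420 + ((1855 - 4341) + 10632)) = (-8461 + 9025/96)/(24420 + (-2486 + 10632)) = -803231/(96*(24420 + 8146)) = -803231/96/32566 = -803231/96*1/32566 = -803231/3126336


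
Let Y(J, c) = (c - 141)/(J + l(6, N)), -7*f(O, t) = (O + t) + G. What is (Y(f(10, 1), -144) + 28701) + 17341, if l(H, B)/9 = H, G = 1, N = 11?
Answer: 5616459/122 ≈ 46037.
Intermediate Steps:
l(H, B) = 9*H
f(O, t) = -1/7 - O/7 - t/7 (f(O, t) = -((O + t) + 1)/7 = -(1 + O + t)/7 = -1/7 - O/7 - t/7)
Y(J, c) = (-141 + c)/(54 + J) (Y(J, c) = (c - 141)/(J + 9*6) = (-141 + c)/(J + 54) = (-141 + c)/(54 + J))
(Y(f(10, 1), -144) + 28701) + 17341 = ((-141 - 144)/(54 + (-1/7 - 1/7*10 - 1/7*1)) + 28701) + 17341 = (-285/(54 + (-1/7 - 10/7 - 1/7)) + 28701) + 17341 = (-285/(54 - 12/7) + 28701) + 17341 = (-285/(366/7) + 28701) + 17341 = ((7/366)*(-285) + 28701) + 17341 = (-665/122 + 28701) + 17341 = 3500857/122 + 17341 = 5616459/122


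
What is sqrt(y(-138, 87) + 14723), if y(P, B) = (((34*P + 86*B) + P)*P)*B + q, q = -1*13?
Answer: I*sqrt(31825202) ≈ 5641.4*I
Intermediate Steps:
q = -13
y(P, B) = -13 + B*P*(35*P + 86*B) (y(P, B) = (((34*P + 86*B) + P)*P)*B - 13 = ((35*P + 86*B)*P)*B - 13 = (P*(35*P + 86*B))*B - 13 = B*P*(35*P + 86*B) - 13 = -13 + B*P*(35*P + 86*B))
sqrt(y(-138, 87) + 14723) = sqrt((-13 + 35*87*(-138)**2 + 86*(-138)*87**2) + 14723) = sqrt((-13 + 35*87*19044 + 86*(-138)*7569) + 14723) = sqrt((-13 + 57988980 - 89828892) + 14723) = sqrt(-31839925 + 14723) = sqrt(-31825202) = I*sqrt(31825202)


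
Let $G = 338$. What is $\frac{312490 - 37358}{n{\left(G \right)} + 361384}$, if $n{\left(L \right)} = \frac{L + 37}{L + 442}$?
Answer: $\frac{1300624}{1708363} \approx 0.76133$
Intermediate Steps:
$n{\left(L \right)} = \frac{37 + L}{442 + L}$
$\frac{312490 - 37358}{n{\left(G \right)} + 361384} = \frac{312490 - 37358}{\frac{37 + 338}{442 + 338} + 361384} = \frac{275132}{\frac{1}{780} \cdot 375 + 361384} = \frac{275132}{\frac{25}{52} + 361384} = \frac{275132}{\frac{18791993}{52}} = 275132 \cdot \frac{52}{18791993} = \frac{1300624}{1708363}$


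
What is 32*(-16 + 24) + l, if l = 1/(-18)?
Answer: 4607/18 ≈ 255.94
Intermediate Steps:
l = -1/18 ≈ -0.055556
32*(-16 + 24) + l = 32*(-16 + 24) - 1/18 = 32*8 - 1/18 = 256 - 1/18 = 4607/18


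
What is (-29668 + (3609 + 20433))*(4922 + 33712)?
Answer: -217354884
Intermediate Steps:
(-29668 + (3609 + 20433))*(4922 + 33712) = (-29668 + 24042)*38634 = -5626*38634 = -217354884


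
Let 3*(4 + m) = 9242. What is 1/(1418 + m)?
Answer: 3/13484 ≈ 0.00022249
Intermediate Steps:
m = 9230/3 (m = -4 + (⅓)*9242 = -4 + 9242/3 = 9230/3 ≈ 3076.7)
1/(1418 + m) = 1/(1418 + 9230/3) = 1/(13484/3) = 3/13484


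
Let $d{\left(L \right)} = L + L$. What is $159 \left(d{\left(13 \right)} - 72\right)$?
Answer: $-7314$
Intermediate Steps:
$d{\left(L \right)} = 2 L$
$159 \left(d{\left(13 \right)} - 72\right) = 159 \left(2 \cdot 13 - 72\right) = 159 \left(26 - 72\right) = 159 \left(-46\right) = -7314$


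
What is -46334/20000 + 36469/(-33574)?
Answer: -571249429/167870000 ≈ -3.4029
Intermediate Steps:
-46334/20000 + 36469/(-33574) = -46334*1/20000 + 36469*(-1/33574) = -23167/10000 - 36469/33574 = -571249429/167870000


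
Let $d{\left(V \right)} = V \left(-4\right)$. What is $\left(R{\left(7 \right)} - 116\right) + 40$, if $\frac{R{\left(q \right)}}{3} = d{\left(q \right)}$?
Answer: $-160$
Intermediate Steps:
$d{\left(V \right)} = - 4 V$
$R{\left(q \right)} = - 12 q$ ($R{\left(q \right)} = 3 \left(- 4 q\right) = - 12 q$)
$\left(R{\left(7 \right)} - 116\right) + 40 = \left(\left(-12\right) 7 - 116\right) + 40 = \left(-84 - 116\right) + 40 = -200 + 40 = -160$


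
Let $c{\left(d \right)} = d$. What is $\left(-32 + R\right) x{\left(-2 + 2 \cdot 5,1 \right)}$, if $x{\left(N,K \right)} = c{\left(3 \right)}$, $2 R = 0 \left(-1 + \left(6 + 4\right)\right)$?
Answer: $-96$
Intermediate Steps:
$R = 0$ ($R = \frac{0 \left(-1 + \left(6 + 4\right)\right)}{2} = \frac{0 \left(-1 + 10\right)}{2} = \frac{0 \cdot 9}{2} = \frac{1}{2} \cdot 0 = 0$)
$x{\left(N,K \right)} = 3$
$\left(-32 + R\right) x{\left(-2 + 2 \cdot 5,1 \right)} = \left(-32 + 0\right) 3 = \left(-32\right) 3 = -96$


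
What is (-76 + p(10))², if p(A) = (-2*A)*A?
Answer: 76176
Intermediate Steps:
p(A) = -2*A²
(-76 + p(10))² = (-76 - 2*10²)² = (-76 - 2*100)² = (-76 - 200)² = (-276)² = 76176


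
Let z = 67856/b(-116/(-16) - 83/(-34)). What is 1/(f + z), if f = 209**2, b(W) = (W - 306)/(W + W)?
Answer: 20149/790694261 ≈ 2.5483e-5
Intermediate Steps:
b(W) = (-306 + W)/(2*W) (b(W) = (-306 + W)/((2*W)) = (-306 + W)*(1/(2*W)) = (-306 + W)/(2*W))
f = 43681
z = -89434208/20149 (z = 67856/(((-306 + (-116/(-16) - 83/(-34)))/(2*(-116/(-16) - 83/(-34))))) = 67856/(((-306 + (-116*(-1/16) - 83*(-1/34)))/(2*(-116*(-1/16) - 83*(-1/34))))) = 67856/(((-306 + (29/4 + 83/34))/(2*(29/4 + 83/34)))) = 67856/(((-306 + 659/68)/(2*(659/68)))) = 67856/(((1/2)*(68/659)*(-20149/68))) = 67856/(-20149/1318) = 67856*(-1318/20149) = -89434208/20149 ≈ -4438.6)
1/(f + z) = 1/(43681 - 89434208/20149) = 1/(790694261/20149) = 20149/790694261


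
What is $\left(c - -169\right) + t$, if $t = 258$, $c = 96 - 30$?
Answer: $493$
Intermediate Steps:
$c = 66$
$\left(c - -169\right) + t = \left(66 - -169\right) + 258 = \left(66 + 169\right) + 258 = 235 + 258 = 493$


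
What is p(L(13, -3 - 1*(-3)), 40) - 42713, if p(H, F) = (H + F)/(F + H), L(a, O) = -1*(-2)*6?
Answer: -42712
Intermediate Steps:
L(a, O) = 12 (L(a, O) = 2*6 = 12)
p(H, F) = 1 (p(H, F) = (F + H)/(F + H) = 1)
p(L(13, -3 - 1*(-3)), 40) - 42713 = 1 - 42713 = -42712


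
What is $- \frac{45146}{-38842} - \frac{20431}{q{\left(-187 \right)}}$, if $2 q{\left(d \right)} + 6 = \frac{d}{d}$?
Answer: $\frac{793693767}{97105} \approx 8173.6$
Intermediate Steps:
$q{\left(d \right)} = - \frac{5}{2}$ ($q{\left(d \right)} = -3 + \frac{d \frac{1}{d}}{2} = -3 + \frac{1}{2} \cdot 1 = -3 + \frac{1}{2} = - \frac{5}{2}$)
$- \frac{45146}{-38842} - \frac{20431}{q{\left(-187 \right)}} = - \frac{45146}{-38842} - \frac{20431}{- \frac{5}{2}} = \left(-45146\right) \left(- \frac{1}{38842}\right) - - \frac{40862}{5} = \frac{22573}{19421} + \frac{40862}{5} = \frac{793693767}{97105}$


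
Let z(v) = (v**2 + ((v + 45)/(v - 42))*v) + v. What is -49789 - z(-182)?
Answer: -1321915/16 ≈ -82620.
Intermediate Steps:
z(v) = v + v**2 + v*(45 + v)/(-42 + v) (z(v) = (v**2 + ((45 + v)/(-42 + v))*v) + v = (v**2 + v*(45 + v)/(-42 + v)) + v = v + v**2 + v*(45 + v)/(-42 + v))
-49789 - z(-182) = -49789 - (-182)*(3 + (-182)**2 - 40*(-182))/(-42 - 182) = -49789 - (-182)*(3 + 33124 + 7280)/(-224) = -49789 - (-182)*(-1)*40407/224 = -49789 - 1*525291/16 = -49789 - 525291/16 = -1321915/16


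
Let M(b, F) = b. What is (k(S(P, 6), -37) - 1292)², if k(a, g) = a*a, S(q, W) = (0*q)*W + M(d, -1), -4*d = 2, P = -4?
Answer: 26697889/16 ≈ 1.6686e+6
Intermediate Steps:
d = -½ (d = -¼*2 = -½ ≈ -0.50000)
S(q, W) = -½ (S(q, W) = (0*q)*W - ½ = 0*W - ½ = 0 - ½ = -½)
k(a, g) = a²
(k(S(P, 6), -37) - 1292)² = ((-½)² - 1292)² = (¼ - 1292)² = (-5167/4)² = 26697889/16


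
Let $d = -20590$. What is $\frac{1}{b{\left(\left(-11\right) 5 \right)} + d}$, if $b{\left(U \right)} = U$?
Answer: $- \frac{1}{20645} \approx -4.8438 \cdot 10^{-5}$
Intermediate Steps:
$\frac{1}{b{\left(\left(-11\right) 5 \right)} + d} = \frac{1}{\left(-11\right) 5 - 20590} = \frac{1}{-55 - 20590} = \frac{1}{-20645} = - \frac{1}{20645}$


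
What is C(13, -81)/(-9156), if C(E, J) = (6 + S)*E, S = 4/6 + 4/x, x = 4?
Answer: -299/27468 ≈ -0.010885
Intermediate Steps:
S = 5/3 (S = 4/6 + 4/4 = 4*(⅙) + 4*(¼) = ⅔ + 1 = 5/3 ≈ 1.6667)
C(E, J) = 23*E/3 (C(E, J) = (6 + 5/3)*E = 23*E/3)
C(13, -81)/(-9156) = ((23/3)*13)/(-9156) = (299/3)*(-1/9156) = -299/27468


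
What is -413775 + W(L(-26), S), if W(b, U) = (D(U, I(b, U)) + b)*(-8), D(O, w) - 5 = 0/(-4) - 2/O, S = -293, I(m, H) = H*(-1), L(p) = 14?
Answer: -121280627/293 ≈ -4.1393e+5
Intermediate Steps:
I(m, H) = -H
D(O, w) = 5 - 2/O (D(O, w) = 5 + (0/(-4) - 2/O) = 5 + (0*(-1/4) - 2/O) = 5 + (0 - 2/O) = 5 - 2/O)
W(b, U) = -40 - 8*b + 16/U (W(b, U) = ((5 - 2/U) + b)*(-8) = (5 + b - 2/U)*(-8) = -40 - 8*b + 16/U)
-413775 + W(L(-26), S) = -413775 + (-40 - 8*14 + 16/(-293)) = -413775 + (-40 - 112 + 16*(-1/293)) = -413775 + (-40 - 112 - 16/293) = -413775 - 44552/293 = -121280627/293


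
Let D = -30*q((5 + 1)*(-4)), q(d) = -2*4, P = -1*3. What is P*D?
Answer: -720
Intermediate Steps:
P = -3
q(d) = -8
D = 240 (D = -30*(-8) = 240)
P*D = -3*240 = -720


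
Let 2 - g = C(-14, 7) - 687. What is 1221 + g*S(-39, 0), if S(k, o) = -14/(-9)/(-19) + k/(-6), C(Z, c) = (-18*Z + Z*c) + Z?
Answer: 180293/38 ≈ 4744.6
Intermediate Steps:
C(Z, c) = -17*Z + Z*c
g = 549 (g = 2 - (-14*(-17 + 7) - 687) = 2 - (-14*(-10) - 687) = 2 - (140 - 687) = 2 - 1*(-547) = 2 + 547 = 549)
S(k, o) = -14/171 - k/6 (S(k, o) = -14*(-⅑)*(-1/19) + k*(-⅙) = (14/9)*(-1/19) - k/6 = -14/171 - k/6)
1221 + g*S(-39, 0) = 1221 + 549*(-14/171 - ⅙*(-39)) = 1221 + 549*(-14/171 + 13/2) = 1221 + 549*(2195/342) = 1221 + 133895/38 = 180293/38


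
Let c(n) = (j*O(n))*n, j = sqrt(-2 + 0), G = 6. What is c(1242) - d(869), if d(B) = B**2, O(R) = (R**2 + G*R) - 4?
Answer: -755161 + 1925114904*I*sqrt(2) ≈ -7.5516e+5 + 2.7225e+9*I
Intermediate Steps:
j = I*sqrt(2) (j = sqrt(-2) = I*sqrt(2) ≈ 1.4142*I)
O(R) = -4 + R**2 + 6*R (O(R) = (R**2 + 6*R) - 4 = -4 + R**2 + 6*R)
c(n) = I*n*sqrt(2)*(-4 + n**2 + 6*n) (c(n) = ((I*sqrt(2))*(-4 + n**2 + 6*n))*n = (I*sqrt(2)*(-4 + n**2 + 6*n))*n = I*n*sqrt(2)*(-4 + n**2 + 6*n))
c(1242) - d(869) = I*1242*sqrt(2)*(-4 + 1242**2 + 6*1242) - 1*869**2 = I*1242*sqrt(2)*(-4 + 1542564 + 7452) - 1*755161 = I*1242*sqrt(2)*1550012 - 755161 = 1925114904*I*sqrt(2) - 755161 = -755161 + 1925114904*I*sqrt(2)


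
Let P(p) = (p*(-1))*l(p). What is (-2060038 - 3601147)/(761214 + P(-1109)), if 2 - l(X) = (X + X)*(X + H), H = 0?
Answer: 5661185/2727112626 ≈ 0.0020759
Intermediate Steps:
l(X) = 2 - 2*X**2 (l(X) = 2 - (X + X)*(X + 0) = 2 - 2*X*X = 2 - 2*X**2)
P(p) = -p*(2 - 2*p**2) (P(p) = (p*(-1))*(2 - 2*p**2) = (-p)*(2 - 2*p**2) = -p*(2 - 2*p**2))
(-2060038 - 3601147)/(761214 + P(-1109)) = (-2060038 - 3601147)/(761214 + 2*(-1109)*(-1 + (-1109)**2)) = -5661185/(761214 + 2*(-1109)*(-1 + 1229881)) = -5661185/(761214 + 2*(-1109)*1229880) = -5661185/(761214 - 2727873840) = -5661185/(-2727112626) = -5661185*(-1/2727112626) = 5661185/2727112626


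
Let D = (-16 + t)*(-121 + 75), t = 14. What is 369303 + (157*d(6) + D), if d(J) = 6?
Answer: 370337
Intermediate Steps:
D = 92 (D = (-16 + 14)*(-121 + 75) = -2*(-46) = 92)
369303 + (157*d(6) + D) = 369303 + (157*6 + 92) = 369303 + (942 + 92) = 369303 + 1034 = 370337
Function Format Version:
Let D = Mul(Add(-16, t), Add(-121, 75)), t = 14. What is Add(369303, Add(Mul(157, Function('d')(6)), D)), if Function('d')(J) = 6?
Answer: 370337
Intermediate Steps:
D = 92 (D = Mul(Add(-16, 14), Add(-121, 75)) = Mul(-2, -46) = 92)
Add(369303, Add(Mul(157, Function('d')(6)), D)) = Add(369303, Add(Mul(157, 6), 92)) = Add(369303, Add(942, 92)) = Add(369303, 1034) = 370337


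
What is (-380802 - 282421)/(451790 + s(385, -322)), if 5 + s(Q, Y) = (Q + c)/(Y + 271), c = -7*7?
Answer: -1024981/698203 ≈ -1.4680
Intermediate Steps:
c = -49
s(Q, Y) = -5 + (-49 + Q)/(271 + Y) (s(Q, Y) = -5 + (Q - 49)/(Y + 271) = -5 + (-49 + Q)/(271 + Y))
(-380802 - 282421)/(451790 + s(385, -322)) = (-380802 - 282421)/(451790 + (-1404 + 385 - 5*(-322))/(271 - 322)) = -663223/(451790 + (-1404 + 385 + 1610)/(-51)) = -663223/(451790 - 1/51*591) = -663223/(451790 - 197/17) = -663223/7680233/17 = -663223*17/7680233 = -1024981/698203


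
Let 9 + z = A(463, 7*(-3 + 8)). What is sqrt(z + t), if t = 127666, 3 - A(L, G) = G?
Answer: 5*sqrt(5105) ≈ 357.25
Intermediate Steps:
A(L, G) = 3 - G
z = -41 (z = -9 + (3 - 7*(-3 + 8)) = -9 + (3 - 7*5) = -9 + (3 - 1*35) = -9 + (3 - 35) = -9 - 32 = -41)
sqrt(z + t) = sqrt(-41 + 127666) = sqrt(127625) = 5*sqrt(5105)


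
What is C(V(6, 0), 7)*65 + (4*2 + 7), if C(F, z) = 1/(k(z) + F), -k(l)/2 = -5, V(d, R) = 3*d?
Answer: 485/28 ≈ 17.321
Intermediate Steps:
k(l) = 10 (k(l) = -2*(-5) = 10)
C(F, z) = 1/(10 + F)
C(V(6, 0), 7)*65 + (4*2 + 7) = 65/(10 + 3*6) + (4*2 + 7) = 65/(10 + 18) + (8 + 7) = 65/28 + 15 = 485/28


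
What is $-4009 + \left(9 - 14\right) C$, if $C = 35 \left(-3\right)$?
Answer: $-3484$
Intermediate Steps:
$C = -105$
$-4009 + \left(9 - 14\right) C = -4009 + \left(9 - 14\right) \left(-105\right) = -4009 - -525 = -4009 + 525 = -3484$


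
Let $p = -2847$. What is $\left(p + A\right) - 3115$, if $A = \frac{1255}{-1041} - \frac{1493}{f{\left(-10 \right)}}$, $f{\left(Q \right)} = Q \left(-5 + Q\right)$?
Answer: $- \frac{103634307}{17350} \approx -5973.2$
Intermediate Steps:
$A = - \frac{193607}{17350}$ ($A = \frac{1255}{-1041} - \frac{1493}{\left(-10\right) \left(-5 - 10\right)} = 1255 \left(- \frac{1}{1041}\right) - \frac{1493}{\left(-10\right) \left(-15\right)} = - \frac{1255}{1041} - \frac{1493}{150} = - \frac{193607}{17350} \approx -11.159$)
$\left(p + A\right) - 3115 = \left(-2847 - \frac{193607}{17350}\right) - 3115 = - \frac{49589057}{17350} - 3115 = - \frac{103634307}{17350}$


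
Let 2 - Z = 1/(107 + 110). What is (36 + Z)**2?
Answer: 67980025/47089 ≈ 1443.7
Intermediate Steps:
Z = 433/217 (Z = 2 - 1/(107 + 110) = 2 - 1/217 = 433/217 ≈ 1.9954)
(36 + Z)**2 = (36 + 433/217)**2 = (8245/217)**2 = 67980025/47089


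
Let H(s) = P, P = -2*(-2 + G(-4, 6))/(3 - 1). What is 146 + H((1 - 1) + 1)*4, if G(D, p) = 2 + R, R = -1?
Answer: 150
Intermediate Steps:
G(D, p) = 1 (G(D, p) = 2 - 1 = 1)
P = 1 (P = -2*(-2 + 1)/(3 - 1) = -(-2)/2 = -2*(-½) = 1)
H(s) = 1
146 + H((1 - 1) + 1)*4 = 146 + 1*4 = 146 + 4 = 150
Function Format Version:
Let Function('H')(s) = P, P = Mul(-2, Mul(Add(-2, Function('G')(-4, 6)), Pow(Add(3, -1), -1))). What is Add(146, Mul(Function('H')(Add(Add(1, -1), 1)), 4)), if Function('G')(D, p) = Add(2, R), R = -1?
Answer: 150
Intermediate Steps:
Function('G')(D, p) = 1 (Function('G')(D, p) = Add(2, -1) = 1)
P = 1 (P = Mul(-2, Mul(Add(-2, 1), Pow(Add(3, -1), -1))) = Mul(-2, Mul(-1, Pow(2, -1))) = Mul(-2, Mul(-1, Rational(1, 2))) = Mul(-2, Rational(-1, 2)) = 1)
Function('H')(s) = 1
Add(146, Mul(Function('H')(Add(Add(1, -1), 1)), 4)) = Add(146, Mul(1, 4)) = Add(146, 4) = 150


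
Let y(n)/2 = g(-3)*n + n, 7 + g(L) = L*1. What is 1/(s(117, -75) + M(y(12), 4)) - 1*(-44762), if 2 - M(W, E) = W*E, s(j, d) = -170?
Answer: 31154353/696 ≈ 44762.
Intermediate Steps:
g(L) = -7 + L (g(L) = -7 + L*1 = -7 + L)
y(n) = -18*n (y(n) = 2*((-7 - 3)*n + n) = 2*(-10*n + n) = 2*(-9*n) = -18*n)
M(W, E) = 2 - E*W (M(W, E) = 2 - W*E = 2 - E*W)
1/(s(117, -75) + M(y(12), 4)) - 1*(-44762) = 1/(-170 + (2 - 1*4*(-18*12))) - 1*(-44762) = 1/(-170 + (2 - 1*4*(-216))) + 44762 = 1/(-170 + (2 + 864)) + 44762 = 1/(-170 + 866) + 44762 = 1/696 + 44762 = 31154353/696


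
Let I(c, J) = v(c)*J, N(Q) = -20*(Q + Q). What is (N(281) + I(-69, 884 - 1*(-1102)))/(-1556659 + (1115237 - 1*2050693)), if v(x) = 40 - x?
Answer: -205234/2492115 ≈ -0.082353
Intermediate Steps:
N(Q) = -40*Q
I(c, J) = J*(40 - c) (I(c, J) = (40 - c)*J = J*(40 - c))
(N(281) + I(-69, 884 - 1*(-1102)))/(-1556659 + (1115237 - 1*2050693)) = (-40*281 + (884 - 1*(-1102))*(40 - 1*(-69)))/(-1556659 + (1115237 - 1*2050693)) = (-11240 + (884 + 1102)*(40 + 69))/(-1556659 + (1115237 - 2050693)) = (-11240 + 1986*109)/(-1556659 - 935456) = (-11240 + 216474)/(-2492115) = 205234*(-1/2492115) = -205234/2492115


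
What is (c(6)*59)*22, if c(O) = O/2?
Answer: 3894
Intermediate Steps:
c(O) = O/2 (c(O) = O*(½) = O/2)
(c(6)*59)*22 = (((½)*6)*59)*22 = (3*59)*22 = 177*22 = 3894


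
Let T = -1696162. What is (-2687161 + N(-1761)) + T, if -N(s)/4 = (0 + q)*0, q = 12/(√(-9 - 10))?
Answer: -4383323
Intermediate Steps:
q = -12*I*√19/19 (q = 12/(√(-19)) = 12/((I*√19)) = 12*(-I*√19/19) = -12*I*√19/19 ≈ -2.753*I)
N(s) = 0 (N(s) = -4*(0 - 12*I*√19/19)*0 = -4*(-12*I*√19/19)*0 = -4*0 = 0)
(-2687161 + N(-1761)) + T = (-2687161 + 0) - 1696162 = -2687161 - 1696162 = -4383323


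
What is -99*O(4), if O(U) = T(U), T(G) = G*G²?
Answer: -6336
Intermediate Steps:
T(G) = G³
O(U) = U³
-99*O(4) = -99*4³ = -99*64 = -6336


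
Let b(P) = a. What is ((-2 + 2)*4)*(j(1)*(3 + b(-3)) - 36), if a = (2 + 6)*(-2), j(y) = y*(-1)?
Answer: 0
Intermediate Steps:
j(y) = -y
a = -16 (a = 8*(-2) = -16)
b(P) = -16
((-2 + 2)*4)*(j(1)*(3 + b(-3)) - 36) = ((-2 + 2)*4)*((-1*1)*(3 - 16) - 36) = (0*4)*(-1*(-13) - 36) = 0*(13 - 36) = 0*(-23) = 0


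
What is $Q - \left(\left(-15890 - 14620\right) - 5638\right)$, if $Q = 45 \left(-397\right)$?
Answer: $18283$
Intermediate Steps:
$Q = -17865$
$Q - \left(\left(-15890 - 14620\right) - 5638\right) = -17865 - \left(\left(-15890 - 14620\right) - 5638\right) = -17865 - \left(-30510 - 5638\right) = -17865 - -36148 = -17865 + 36148 = 18283$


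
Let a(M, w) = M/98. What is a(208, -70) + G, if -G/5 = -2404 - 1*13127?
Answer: 3805199/49 ≈ 77657.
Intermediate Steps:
G = 77655 (G = -5*(-2404 - 1*13127) = -5*(-2404 - 13127) = -5*(-15531) = 77655)
a(M, w) = M/98 (a(M, w) = M*(1/98) = M/98)
a(208, -70) + G = (1/98)*208 + 77655 = 104/49 + 77655 = 3805199/49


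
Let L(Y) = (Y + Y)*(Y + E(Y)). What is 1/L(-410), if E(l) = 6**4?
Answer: -1/726520 ≈ -1.3764e-6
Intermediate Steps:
E(l) = 1296
L(Y) = 2*Y*(1296 + Y) (L(Y) = (Y + Y)*(Y + 1296) = (2*Y)*(1296 + Y) = 2*Y*(1296 + Y))
1/L(-410) = 1/(2*(-410)*(1296 - 410)) = 1/(2*(-410)*886) = 1/(-726520) = -1/726520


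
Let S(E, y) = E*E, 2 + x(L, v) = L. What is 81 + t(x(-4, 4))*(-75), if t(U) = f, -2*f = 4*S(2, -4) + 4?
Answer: 831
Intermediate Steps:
x(L, v) = -2 + L
S(E, y) = E²
f = -10 (f = -(4*2² + 4)/2 = -(4*4 + 4)/2 = -(16 + 4)/2 = -½*20 = -10)
t(U) = -10
81 + t(x(-4, 4))*(-75) = 81 - 10*(-75) = 81 + 750 = 831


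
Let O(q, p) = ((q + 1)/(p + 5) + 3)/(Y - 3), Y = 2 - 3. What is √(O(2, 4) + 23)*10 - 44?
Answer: -44 + 5*√798/3 ≈ 3.0815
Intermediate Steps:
Y = -1
O(q, p) = -¾ - (1 + q)/(4*(5 + p)) (O(q, p) = ((q + 1)/(p + 5) + 3)/(-1 - 3) = ((1 + q)/(5 + p) + 3)/(-4) = ((1 + q)/(5 + p) + 3)*(-¼) = (3 + (1 + q)/(5 + p))*(-¼) = -¾ - (1 + q)/(4*(5 + p)))
√(O(2, 4) + 23)*10 - 44 = √((-16 - 1*2 - 3*4)/(4*(5 + 4)) + 23)*10 - 44 = √((¼)*(-16 - 2 - 12)/9 + 23)*10 - 44 = √((¼)*(⅑)*(-30) + 23)*10 - 44 = √(-⅚ + 23)*10 - 44 = √(133/6)*10 - 44 = (√798/6)*10 - 44 = 5*√798/3 - 44 = -44 + 5*√798/3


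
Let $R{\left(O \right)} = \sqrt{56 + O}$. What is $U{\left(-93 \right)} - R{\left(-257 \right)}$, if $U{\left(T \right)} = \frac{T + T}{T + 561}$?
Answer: $- \frac{31}{78} - i \sqrt{201} \approx -0.39744 - 14.177 i$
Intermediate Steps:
$U{\left(T \right)} = \frac{2 T}{561 + T}$
$U{\left(-93 \right)} - R{\left(-257 \right)} = 2 \left(-93\right) \frac{1}{561 - 93} - \sqrt{56 - 257} = 2 \left(-93\right) \frac{1}{468} - \sqrt{-201} = 2 \left(-93\right) \frac{1}{468} - i \sqrt{201} = - \frac{31}{78} - i \sqrt{201}$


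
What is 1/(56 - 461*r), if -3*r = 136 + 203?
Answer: 1/52149 ≈ 1.9176e-5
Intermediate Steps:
r = -113 (r = -(136 + 203)/3 = -⅓*339 = -113)
1/(56 - 461*r) = 1/(56 - 461*(-113)) = 1/(56 + 52093) = 1/52149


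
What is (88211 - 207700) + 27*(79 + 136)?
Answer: -113684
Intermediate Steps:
(88211 - 207700) + 27*(79 + 136) = -119489 + 27*215 = -119489 + 5805 = -113684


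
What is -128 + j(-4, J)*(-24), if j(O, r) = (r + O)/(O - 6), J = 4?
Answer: -128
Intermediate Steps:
j(O, r) = (O + r)/(-6 + O)
-128 + j(-4, J)*(-24) = -128 + ((-4 + 4)/(-6 - 4))*(-24) = -128 + (0/(-10))*(-24) = -128 - ⅒*0*(-24) = -128 + 0*(-24) = -128 + 0 = -128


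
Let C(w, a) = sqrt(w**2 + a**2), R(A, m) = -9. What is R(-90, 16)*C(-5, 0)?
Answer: -45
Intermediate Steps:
C(w, a) = sqrt(a**2 + w**2)
R(-90, 16)*C(-5, 0) = -9*sqrt(0**2 + (-5)**2) = -9*sqrt(0 + 25) = -9*sqrt(25) = -9*5 = -45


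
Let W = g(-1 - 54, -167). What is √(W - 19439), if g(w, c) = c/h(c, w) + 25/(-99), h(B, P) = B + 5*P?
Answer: I*√4135647728498/14586 ≈ 139.42*I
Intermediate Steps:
g(w, c) = -25/99 + c/(c + 5*w) (g(w, c) = c/(c + 5*w) + 25/(-99) = c/(c + 5*w) + 25*(-1/99) = c/(c + 5*w) - 25/99 = -25/99 + c/(c + 5*w))
W = 5483/43758 (W = (-125*(-1 - 54) + 74*(-167))/(99*(-167 + 5*(-1 - 54))) = (-125*(-55) - 12358)/(99*(-167 + 5*(-55))) = (6875 - 12358)/(99*(-167 - 275)) = (1/99)*(-5483)/(-442) = (1/99)*(-1/442)*(-5483) = 5483/43758 ≈ 0.12530)
√(W - 19439) = √(5483/43758 - 19439) = √(-850606279/43758) = I*√4135647728498/14586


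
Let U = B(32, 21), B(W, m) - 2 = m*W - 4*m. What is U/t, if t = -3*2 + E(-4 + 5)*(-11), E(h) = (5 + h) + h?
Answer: -590/83 ≈ -7.1084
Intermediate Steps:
E(h) = 5 + 2*h
B(W, m) = 2 - 4*m + W*m (B(W, m) = 2 + (m*W - 4*m) = 2 + (W*m - 4*m) = 2 + (-4*m + W*m) = 2 - 4*m + W*m)
U = 590 (U = 2 - 4*21 + 32*21 = 2 - 84 + 672 = 590)
t = -83 (t = -3*2 + (5 + 2*(-4 + 5))*(-11) = -6 + (5 + 2*1)*(-11) = -6 + (5 + 2)*(-11) = -6 + 7*(-11) = -6 - 77 = -83)
U/t = 590/(-83) = 590*(-1/83) = -590/83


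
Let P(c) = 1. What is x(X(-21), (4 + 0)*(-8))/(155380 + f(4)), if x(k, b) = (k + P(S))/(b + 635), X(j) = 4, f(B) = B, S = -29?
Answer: 5/93696552 ≈ 5.3364e-8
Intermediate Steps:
x(k, b) = (1 + k)/(635 + b) (x(k, b) = (k + 1)/(b + 635) = (1 + k)/(635 + b))
x(X(-21), (4 + 0)*(-8))/(155380 + f(4)) = ((1 + 4)/(635 + (4 + 0)*(-8)))/(155380 + 4) = (5/(635 + 4*(-8)))/155384 = (5/(635 - 32))*(1/155384) = (5/603)*(1/155384) = 5/93696552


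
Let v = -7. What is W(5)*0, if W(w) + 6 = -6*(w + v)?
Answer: 0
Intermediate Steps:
W(w) = 36 - 6*w (W(w) = -6 - 6*(w - 7) = -6 - 6*(-7 + w) = -6 + (42 - 6*w) = 36 - 6*w)
W(5)*0 = (36 - 6*5)*0 = (36 - 30)*0 = 6*0 = 0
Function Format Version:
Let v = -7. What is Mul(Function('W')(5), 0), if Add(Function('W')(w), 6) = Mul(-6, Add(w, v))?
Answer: 0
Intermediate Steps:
Function('W')(w) = Add(36, Mul(-6, w)) (Function('W')(w) = Add(-6, Mul(-6, Add(w, -7))) = Add(-6, Mul(-6, Add(-7, w))) = Add(-6, Add(42, Mul(-6, w))) = Add(36, Mul(-6, w)))
Mul(Function('W')(5), 0) = Mul(Add(36, Mul(-6, 5)), 0) = Mul(Add(36, -30), 0) = Mul(6, 0) = 0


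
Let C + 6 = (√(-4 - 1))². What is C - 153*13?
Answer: -2000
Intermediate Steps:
C = -11 (C = -6 + (√(-4 - 1))² = -6 + (√(-5))² = -6 + (I*√5)² = -6 - 5 = -11)
C - 153*13 = -11 - 153*13 = -11 - 1989 = -2000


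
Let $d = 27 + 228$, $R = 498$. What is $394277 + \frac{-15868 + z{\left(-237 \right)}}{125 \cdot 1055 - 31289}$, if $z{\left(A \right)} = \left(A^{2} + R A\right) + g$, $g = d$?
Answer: $\frac{19829334426}{50293} \approx 3.9428 \cdot 10^{5}$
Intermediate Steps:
$d = 255$
$g = 255$
$z{\left(A \right)} = 255 + A^{2} + 498 A$ ($z{\left(A \right)} = \left(A^{2} + 498 A\right) + 255 = 255 + A^{2} + 498 A$)
$394277 + \frac{-15868 + z{\left(-237 \right)}}{125 \cdot 1055 - 31289} = 394277 + \frac{-15868 + \left(255 + \left(-237\right)^{2} + 498 \left(-237\right)\right)}{125 \cdot 1055 - 31289} = 394277 + \frac{-15868 + \left(255 + 56169 - 118026\right)}{131875 - 31289} = 394277 + \frac{-15868 - 61602}{100586} = 394277 - \frac{38735}{50293} = \frac{19829334426}{50293}$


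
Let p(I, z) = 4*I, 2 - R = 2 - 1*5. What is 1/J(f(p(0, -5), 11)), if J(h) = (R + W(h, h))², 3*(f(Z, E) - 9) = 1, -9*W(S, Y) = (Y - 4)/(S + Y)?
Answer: 3969/97969 ≈ 0.040513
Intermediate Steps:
R = 5 (R = 2 - (2 - 1*5) = 2 - (2 - 5) = 2 - 1*(-3) = 2 + 3 = 5)
W(S, Y) = -(-4 + Y)/(9*(S + Y)) (W(S, Y) = -(Y - 4)/(9*(S + Y)) = -(-4 + Y)/(9*(S + Y)))
f(Z, E) = 28/3 (f(Z, E) = 9 + (⅓)*1 = 9 + ⅓ = 28/3)
J(h) = (5 + (4 - h)/(18*h))² (J(h) = (5 + (4 - h)/(9*(h + h)))² = (5 + (4 - h)/(9*((2*h))))² = (5 + (1/(2*h))*(4 - h)/9)² = (5 + (4 - h)/(18*h))²)
1/J(f(p(0, -5), 11)) = 1/((4 + 89*(28/3))²/(324*(28/3)²)) = 1/((1/324)*(9/784)*(4 + 2492/3)²) = 1/((1/324)*(9/784)*(2504/3)²) = 1/((1/324)*(9/784)*(6270016/9)) = 1/(97969/3969) = 3969/97969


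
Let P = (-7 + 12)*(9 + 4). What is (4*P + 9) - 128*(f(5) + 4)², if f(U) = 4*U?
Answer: -73459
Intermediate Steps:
P = 65 (P = 5*13 = 65)
(4*P + 9) - 128*(f(5) + 4)² = (4*65 + 9) - 128*(4*5 + 4)² = (260 + 9) - 128*(20 + 4)² = 269 - 128*24² = 269 - 128*576 = 269 - 73728 = -73459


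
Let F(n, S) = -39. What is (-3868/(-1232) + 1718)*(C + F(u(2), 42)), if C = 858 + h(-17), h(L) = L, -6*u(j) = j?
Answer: 212574511/154 ≈ 1.3804e+6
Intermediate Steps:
u(j) = -j/6
C = 841 (C = 858 - 17 = 841)
(-3868/(-1232) + 1718)*(C + F(u(2), 42)) = (-3868/(-1232) + 1718)*(841 - 39) = (-3868*(-1/1232) + 1718)*802 = (967/308 + 1718)*802 = (530111/308)*802 = 212574511/154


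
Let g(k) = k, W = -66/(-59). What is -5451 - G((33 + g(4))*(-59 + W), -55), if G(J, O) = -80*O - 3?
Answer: -9848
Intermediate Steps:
W = 66/59 (W = -66*(-1/59) = 66/59 ≈ 1.1186)
G(J, O) = -3 - 80*O
-5451 - G((33 + g(4))*(-59 + W), -55) = -5451 - (-3 - 80*(-55)) = -5451 - (-3 + 4400) = -5451 - 1*4397 = -5451 - 4397 = -9848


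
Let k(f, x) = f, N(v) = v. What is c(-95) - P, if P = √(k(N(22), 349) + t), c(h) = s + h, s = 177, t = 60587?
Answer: 82 - √60609 ≈ -164.19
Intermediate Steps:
c(h) = 177 + h
P = √60609 (P = √(22 + 60587) = √60609 ≈ 246.19)
c(-95) - P = (177 - 95) - √60609 = 82 - √60609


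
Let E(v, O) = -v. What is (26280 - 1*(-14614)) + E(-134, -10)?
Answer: 41028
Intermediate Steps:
(26280 - 1*(-14614)) + E(-134, -10) = (26280 - 1*(-14614)) - 1*(-134) = (26280 + 14614) + 134 = 40894 + 134 = 41028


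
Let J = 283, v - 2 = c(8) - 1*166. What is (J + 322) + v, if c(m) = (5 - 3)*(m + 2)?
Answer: 461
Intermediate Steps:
c(m) = 4 + 2*m (c(m) = 2*(2 + m) = 4 + 2*m)
v = -144 (v = 2 + ((4 + 2*8) - 1*166) = 2 + ((4 + 16) - 166) = 2 + (20 - 166) = 2 - 146 = -144)
(J + 322) + v = (283 + 322) - 144 = 605 - 144 = 461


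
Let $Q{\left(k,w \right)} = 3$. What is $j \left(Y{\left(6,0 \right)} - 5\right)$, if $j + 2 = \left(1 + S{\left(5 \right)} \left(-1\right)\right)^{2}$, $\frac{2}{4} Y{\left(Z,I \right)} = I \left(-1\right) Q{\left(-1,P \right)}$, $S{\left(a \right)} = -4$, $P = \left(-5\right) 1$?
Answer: $-115$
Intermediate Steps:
$P = -5$
$Y{\left(Z,I \right)} = - 6 I$ ($Y{\left(Z,I \right)} = 2 I \left(-1\right) 3 = 2 - I 3 = 2 \left(- 3 I\right) = - 6 I$)
$j = 23$ ($j = -2 + \left(1 - -4\right)^{2} = -2 + \left(1 + 4\right)^{2} = -2 + 5^{2} = -2 + 25 = 23$)
$j \left(Y{\left(6,0 \right)} - 5\right) = 23 \left(\left(-6\right) 0 - 5\right) = 23 \left(0 - 5\right) = 23 \left(-5\right) = -115$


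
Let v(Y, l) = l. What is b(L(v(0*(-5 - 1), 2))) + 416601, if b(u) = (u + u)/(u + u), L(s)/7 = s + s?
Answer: 416602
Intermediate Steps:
L(s) = 14*s (L(s) = 7*(s + s) = 7*(2*s) = 14*s)
b(u) = 1 (b(u) = (2*u)/((2*u)) = (2*u)*(1/(2*u)) = 1)
b(L(v(0*(-5 - 1), 2))) + 416601 = 1 + 416601 = 416602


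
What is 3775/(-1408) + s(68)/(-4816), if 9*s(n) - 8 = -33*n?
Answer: -233249/88704 ≈ -2.6295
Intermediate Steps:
s(n) = 8/9 - 11*n/3 (s(n) = 8/9 + (-33*n)/9 = 8/9 - 11*n/3)
3775/(-1408) + s(68)/(-4816) = 3775/(-1408) + (8/9 - 11/3*68)/(-4816) = 3775*(-1/1408) + (8/9 - 748/3)*(-1/4816) = -3775/1408 - 2236/9*(-1/4816) = -3775/1408 + 13/252 = -233249/88704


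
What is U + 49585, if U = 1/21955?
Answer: 1088638676/21955 ≈ 49585.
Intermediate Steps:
U = 1/21955 ≈ 4.5548e-5
U + 49585 = 1/21955 + 49585 = 1088638676/21955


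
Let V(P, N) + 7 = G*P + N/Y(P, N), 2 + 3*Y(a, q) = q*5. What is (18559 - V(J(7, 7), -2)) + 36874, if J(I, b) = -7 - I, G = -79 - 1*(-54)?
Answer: 110179/2 ≈ 55090.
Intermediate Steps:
G = -25 (G = -79 + 54 = -25)
Y(a, q) = -⅔ + 5*q/3 (Y(a, q) = -⅔ + (q*5)/3 = -⅔ + (5*q)/3 = -⅔ + 5*q/3)
V(P, N) = -7 - 25*P + N/(-⅔ + 5*N/3) (V(P, N) = -7 + (-25*P + N/(-⅔ + 5*N/3)) = -7 - 25*P + N/(-⅔ + 5*N/3))
(18559 - V(J(7, 7), -2)) + 36874 = (18559 - (14 - 32*(-2) + 50*(-7 - 1*7) - 125*(-2)*(-7 - 1*7))/(-2 + 5*(-2))) + 36874 = (18559 - (14 + 64 + 50*(-7 - 7) - 125*(-2)*(-7 - 7))/(-2 - 10)) + 36874 = (18559 - (14 + 64 + 50*(-14) - 125*(-2)*(-14))/(-12)) + 36874 = (18559 - (-1)*(14 + 64 - 700 - 3500)/12) + 36874 = (18559 - (-1)*(-4122)/12) + 36874 = (18559 - 1*687/2) + 36874 = (18559 - 687/2) + 36874 = 36431/2 + 36874 = 110179/2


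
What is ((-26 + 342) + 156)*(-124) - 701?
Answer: -59229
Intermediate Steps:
((-26 + 342) + 156)*(-124) - 701 = (316 + 156)*(-124) - 701 = 472*(-124) - 701 = -58528 - 701 = -59229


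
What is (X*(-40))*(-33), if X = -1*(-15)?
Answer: 19800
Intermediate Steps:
X = 15
(X*(-40))*(-33) = (15*(-40))*(-33) = -600*(-33) = 19800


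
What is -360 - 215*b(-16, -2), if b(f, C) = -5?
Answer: 715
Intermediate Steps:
-360 - 215*b(-16, -2) = -360 - 215*(-5) = -360 + 1075 = 715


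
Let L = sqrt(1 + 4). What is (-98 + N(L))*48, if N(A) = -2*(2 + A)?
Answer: -4896 - 96*sqrt(5) ≈ -5110.7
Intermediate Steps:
L = sqrt(5) ≈ 2.2361
N(A) = -4 - 2*A
(-98 + N(L))*48 = (-98 + (-4 - 2*sqrt(5)))*48 = (-102 - 2*sqrt(5))*48 = -4896 - 96*sqrt(5)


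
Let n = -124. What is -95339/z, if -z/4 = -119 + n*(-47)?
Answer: 95339/22836 ≈ 4.1749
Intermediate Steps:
z = -22836 (z = -4*(-119 - 124*(-47)) = -4*(-119 + 5828) = -4*5709 = -22836)
-95339/z = -95339/(-22836) = -95339*(-1/22836) = 95339/22836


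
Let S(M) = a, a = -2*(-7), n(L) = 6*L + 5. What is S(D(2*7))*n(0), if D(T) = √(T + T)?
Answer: 70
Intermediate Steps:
D(T) = √2*√T (D(T) = √(2*T) = √2*√T)
n(L) = 5 + 6*L
a = 14
S(M) = 14
S(D(2*7))*n(0) = 14*(5 + 6*0) = 14*(5 + 0) = 14*5 = 70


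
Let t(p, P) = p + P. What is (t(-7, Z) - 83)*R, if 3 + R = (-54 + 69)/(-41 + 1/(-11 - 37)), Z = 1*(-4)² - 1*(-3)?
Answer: 470517/1969 ≈ 238.96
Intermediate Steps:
Z = 19 (Z = 1*16 + 3 = 16 + 3 = 19)
R = -6627/1969 (R = -3 + (-54 + 69)/(-41 + 1/(-11 - 37)) = -3 + 15/(-41 + 1/(-48)) = -3 + 15/(-41 - 1/48) = -3 + 15/(-1969/48) = -3 + 15*(-48/1969) = -3 - 720/1969 = -6627/1969 ≈ -3.3657)
t(p, P) = P + p
(t(-7, Z) - 83)*R = ((19 - 7) - 83)*(-6627/1969) = (12 - 83)*(-6627/1969) = -71*(-6627/1969) = 470517/1969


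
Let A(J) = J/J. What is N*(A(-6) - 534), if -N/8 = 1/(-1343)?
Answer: -4264/1343 ≈ -3.1750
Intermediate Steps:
N = 8/1343 (N = -8/(-1343) = -8*(-1/1343) = 8/1343 ≈ 0.0059568)
A(J) = 1
N*(A(-6) - 534) = 8*(1 - 534)/1343 = (8/1343)*(-533) = -4264/1343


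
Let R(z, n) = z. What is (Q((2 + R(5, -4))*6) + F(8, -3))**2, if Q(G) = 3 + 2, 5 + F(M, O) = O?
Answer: 9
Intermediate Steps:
F(M, O) = -5 + O
Q(G) = 5
(Q((2 + R(5, -4))*6) + F(8, -3))**2 = (5 + (-5 - 3))**2 = (5 - 8)**2 = (-3)**2 = 9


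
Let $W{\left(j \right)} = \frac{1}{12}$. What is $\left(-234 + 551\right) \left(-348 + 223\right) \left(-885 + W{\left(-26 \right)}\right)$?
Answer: $\frac{420777875}{12} \approx 3.5065 \cdot 10^{7}$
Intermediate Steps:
$W{\left(j \right)} = \frac{1}{12}$
$\left(-234 + 551\right) \left(-348 + 223\right) \left(-885 + W{\left(-26 \right)}\right) = \left(-234 + 551\right) \left(-348 + 223\right) \left(-885 + \frac{1}{12}\right) = 317 \left(-125\right) \left(- \frac{10619}{12}\right) = \left(-39625\right) \left(- \frac{10619}{12}\right) = \frac{420777875}{12}$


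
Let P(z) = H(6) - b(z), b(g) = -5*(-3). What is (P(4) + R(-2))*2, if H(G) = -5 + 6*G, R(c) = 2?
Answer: 36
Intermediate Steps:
b(g) = 15
P(z) = 16 (P(z) = (-5 + 6*6) - 1*15 = (-5 + 36) - 15 = 31 - 15 = 16)
(P(4) + R(-2))*2 = (16 + 2)*2 = 18*2 = 36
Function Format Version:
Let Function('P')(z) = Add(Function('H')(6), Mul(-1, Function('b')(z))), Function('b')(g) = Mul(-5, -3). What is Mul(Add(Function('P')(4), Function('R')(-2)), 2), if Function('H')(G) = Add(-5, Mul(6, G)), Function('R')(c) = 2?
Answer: 36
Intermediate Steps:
Function('b')(g) = 15
Function('P')(z) = 16 (Function('P')(z) = Add(Add(-5, Mul(6, 6)), Mul(-1, 15)) = Add(Add(-5, 36), -15) = Add(31, -15) = 16)
Mul(Add(Function('P')(4), Function('R')(-2)), 2) = Mul(Add(16, 2), 2) = Mul(18, 2) = 36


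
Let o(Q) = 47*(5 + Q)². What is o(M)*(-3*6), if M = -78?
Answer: -4508334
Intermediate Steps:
o(M)*(-3*6) = (47*(5 - 78)²)*(-3*6) = (47*(-73)²)*(-18) = (47*5329)*(-18) = 250463*(-18) = -4508334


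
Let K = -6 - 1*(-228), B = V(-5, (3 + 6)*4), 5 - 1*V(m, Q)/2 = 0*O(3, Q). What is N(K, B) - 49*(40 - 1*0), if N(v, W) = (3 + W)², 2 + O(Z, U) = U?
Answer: -1791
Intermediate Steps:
O(Z, U) = -2 + U
V(m, Q) = 10 (V(m, Q) = 10 - 0*(-2 + Q) = 10 - 2*0 = 10 + 0 = 10)
B = 10
K = 222 (K = -6 + 228 = 222)
N(K, B) - 49*(40 - 1*0) = (3 + 10)² - 49*(40 - 1*0) = 13² - 49*(40 + 0) = 169 - 49*40 = 169 - 1*1960 = 169 - 1960 = -1791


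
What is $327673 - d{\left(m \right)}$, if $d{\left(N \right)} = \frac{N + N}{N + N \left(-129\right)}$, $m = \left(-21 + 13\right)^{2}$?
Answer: $\frac{20971073}{64} \approx 3.2767 \cdot 10^{5}$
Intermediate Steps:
$m = 64$ ($m = \left(-8\right)^{2} = 64$)
$d{\left(N \right)} = - \frac{1}{64}$ ($d{\left(N \right)} = \frac{2 N}{N - 129 N} = \frac{2 N}{\left(-128\right) N} = 2 N \left(- \frac{1}{128 N}\right) = - \frac{1}{64}$)
$327673 - d{\left(m \right)} = 327673 - - \frac{1}{64} = 327673 + \frac{1}{64} = \frac{20971073}{64}$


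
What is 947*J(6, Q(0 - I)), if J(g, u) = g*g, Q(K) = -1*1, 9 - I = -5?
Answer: 34092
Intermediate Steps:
I = 14 (I = 9 - 1*(-5) = 9 + 5 = 14)
Q(K) = -1
J(g, u) = g²
947*J(6, Q(0 - I)) = 947*6² = 947*36 = 34092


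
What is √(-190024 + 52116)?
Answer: 2*I*√34477 ≈ 371.36*I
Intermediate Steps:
√(-190024 + 52116) = √(-137908) = 2*I*√34477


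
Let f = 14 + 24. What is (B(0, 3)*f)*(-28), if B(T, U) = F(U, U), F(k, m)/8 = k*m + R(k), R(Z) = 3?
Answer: -102144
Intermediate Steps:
f = 38
F(k, m) = 24 + 8*k*m (F(k, m) = 8*(k*m + 3) = 8*(3 + k*m) = 24 + 8*k*m)
B(T, U) = 24 + 8*U**2 (B(T, U) = 24 + 8*U*U = 24 + 8*U**2)
(B(0, 3)*f)*(-28) = ((24 + 8*3**2)*38)*(-28) = ((24 + 8*9)*38)*(-28) = ((24 + 72)*38)*(-28) = (96*38)*(-28) = 3648*(-28) = -102144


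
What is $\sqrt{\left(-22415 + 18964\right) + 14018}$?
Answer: $\sqrt{10567} \approx 102.8$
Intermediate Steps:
$\sqrt{\left(-22415 + 18964\right) + 14018} = \sqrt{-3451 + 14018} = \sqrt{10567}$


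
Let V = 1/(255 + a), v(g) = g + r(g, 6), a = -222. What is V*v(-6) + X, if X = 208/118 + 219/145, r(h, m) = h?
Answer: 273791/94105 ≈ 2.9094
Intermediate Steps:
X = 28001/8555 (X = 208*(1/118) + 219*(1/145) = 104/59 + 219/145 = 28001/8555 ≈ 3.2731)
v(g) = 2*g (v(g) = g + g = 2*g)
V = 1/33 (V = 1/(255 - 222) = 1/33 ≈ 0.030303)
V*v(-6) + X = (2*(-6))/33 + 28001/8555 = (1/33)*(-12) + 28001/8555 = -4/11 + 28001/8555 = 273791/94105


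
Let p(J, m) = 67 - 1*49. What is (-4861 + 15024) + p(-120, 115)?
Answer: 10181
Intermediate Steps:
p(J, m) = 18 (p(J, m) = 67 - 49 = 18)
(-4861 + 15024) + p(-120, 115) = (-4861 + 15024) + 18 = 10163 + 18 = 10181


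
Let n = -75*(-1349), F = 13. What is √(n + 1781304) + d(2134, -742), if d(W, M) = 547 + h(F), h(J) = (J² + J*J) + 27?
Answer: 912 + √1882479 ≈ 2284.0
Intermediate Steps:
n = 101175
h(J) = 27 + 2*J² (h(J) = (J² + J²) + 27 = 2*J² + 27 = 27 + 2*J²)
d(W, M) = 912 (d(W, M) = 547 + (27 + 2*13²) = 547 + (27 + 2*169) = 547 + (27 + 338) = 547 + 365 = 912)
√(n + 1781304) + d(2134, -742) = √(101175 + 1781304) + 912 = √1882479 + 912 = 912 + √1882479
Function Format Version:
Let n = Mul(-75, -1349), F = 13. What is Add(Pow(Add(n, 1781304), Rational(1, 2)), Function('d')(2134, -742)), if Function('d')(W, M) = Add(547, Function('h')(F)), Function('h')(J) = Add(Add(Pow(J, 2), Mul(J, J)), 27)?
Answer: Add(912, Pow(1882479, Rational(1, 2))) ≈ 2284.0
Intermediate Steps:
n = 101175
Function('h')(J) = Add(27, Mul(2, Pow(J, 2))) (Function('h')(J) = Add(Add(Pow(J, 2), Pow(J, 2)), 27) = Add(Mul(2, Pow(J, 2)), 27) = Add(27, Mul(2, Pow(J, 2))))
Function('d')(W, M) = 912 (Function('d')(W, M) = Add(547, Add(27, Mul(2, Pow(13, 2)))) = Add(547, Add(27, Mul(2, 169))) = Add(547, Add(27, 338)) = Add(547, 365) = 912)
Add(Pow(Add(n, 1781304), Rational(1, 2)), Function('d')(2134, -742)) = Add(Pow(Add(101175, 1781304), Rational(1, 2)), 912) = Add(Pow(1882479, Rational(1, 2)), 912) = Add(912, Pow(1882479, Rational(1, 2)))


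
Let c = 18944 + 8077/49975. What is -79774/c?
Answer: -3986705650/946734477 ≈ -4.2110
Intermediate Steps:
c = 946734477/49975 (c = 18944 + 8077*(1/49975) = 18944 + 8077/49975 = 946734477/49975 ≈ 18944.)
-79774/c = -79774/946734477/49975 = -79774*49975/946734477 = -3986705650/946734477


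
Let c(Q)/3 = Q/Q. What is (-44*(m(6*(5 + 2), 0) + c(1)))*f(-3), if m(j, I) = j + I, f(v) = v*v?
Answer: -17820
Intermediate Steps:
f(v) = v²
c(Q) = 3 (c(Q) = 3*(Q/Q) = 3*1 = 3)
m(j, I) = I + j
(-44*(m(6*(5 + 2), 0) + c(1)))*f(-3) = -44*((0 + 6*(5 + 2)) + 3)*(-3)² = -44*((0 + 6*7) + 3)*9 = -44*((0 + 42) + 3)*9 = -44*(42 + 3)*9 = -44*45*9 = -1980*9 = -17820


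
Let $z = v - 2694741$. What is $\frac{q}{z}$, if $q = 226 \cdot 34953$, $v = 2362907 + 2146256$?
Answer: $\frac{3949689}{907211} \approx 4.3537$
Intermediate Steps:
$v = 4509163$
$q = 7899378$
$z = 1814422$ ($z = 4509163 - 2694741 = 1814422$)
$\frac{q}{z} = \frac{7899378}{1814422} = 7899378 \cdot \frac{1}{1814422} = \frac{3949689}{907211}$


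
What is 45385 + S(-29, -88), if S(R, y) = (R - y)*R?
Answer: 43674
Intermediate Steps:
S(R, y) = R*(R - y)
45385 + S(-29, -88) = 45385 - 29*(-29 - 1*(-88)) = 45385 - 29*(-29 + 88) = 45385 - 29*59 = 45385 - 1711 = 43674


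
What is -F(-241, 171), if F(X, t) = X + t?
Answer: 70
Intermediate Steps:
-F(-241, 171) = -(-241 + 171) = -1*(-70) = 70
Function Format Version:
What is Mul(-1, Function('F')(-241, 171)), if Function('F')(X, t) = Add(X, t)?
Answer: 70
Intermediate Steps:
Mul(-1, Function('F')(-241, 171)) = Mul(-1, Add(-241, 171)) = Mul(-1, -70) = 70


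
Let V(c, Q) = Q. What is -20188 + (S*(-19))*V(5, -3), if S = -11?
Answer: -20815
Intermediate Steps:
-20188 + (S*(-19))*V(5, -3) = -20188 - 11*(-19)*(-3) = -20188 + 209*(-3) = -20188 - 627 = -20815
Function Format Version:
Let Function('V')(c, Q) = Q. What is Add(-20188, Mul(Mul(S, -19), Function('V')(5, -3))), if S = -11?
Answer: -20815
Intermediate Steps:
Add(-20188, Mul(Mul(S, -19), Function('V')(5, -3))) = Add(-20188, Mul(Mul(-11, -19), -3)) = Add(-20188, Mul(209, -3)) = Add(-20188, -627) = -20815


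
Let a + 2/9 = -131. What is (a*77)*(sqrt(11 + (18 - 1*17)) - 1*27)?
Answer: 272811 - 181874*sqrt(3)/9 ≈ 2.3781e+5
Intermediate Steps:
a = -1181/9 (a = -2/9 - 131 = -1181/9 ≈ -131.22)
(a*77)*(sqrt(11 + (18 - 1*17)) - 1*27) = (-1181/9*77)*(sqrt(11 + (18 - 1*17)) - 1*27) = -90937*(sqrt(11 + (18 - 17)) - 27)/9 = -90937*(sqrt(11 + 1) - 27)/9 = -90937*(sqrt(12) - 27)/9 = -90937*(2*sqrt(3) - 27)/9 = -90937*(-27 + 2*sqrt(3))/9 = 272811 - 181874*sqrt(3)/9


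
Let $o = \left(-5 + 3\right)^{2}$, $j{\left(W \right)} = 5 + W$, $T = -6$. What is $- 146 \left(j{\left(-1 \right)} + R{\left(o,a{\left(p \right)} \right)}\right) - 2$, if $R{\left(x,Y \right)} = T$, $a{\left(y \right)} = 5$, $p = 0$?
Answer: $290$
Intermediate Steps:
$o = 4$ ($o = \left(-2\right)^{2} = 4$)
$R{\left(x,Y \right)} = -6$
$- 146 \left(j{\left(-1 \right)} + R{\left(o,a{\left(p \right)} \right)}\right) - 2 = - 146 \left(\left(5 - 1\right) - 6\right) - 2 = - 146 \left(4 - 6\right) - 2 = \left(-146\right) \left(-2\right) - 2 = 292 - 2 = 290$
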